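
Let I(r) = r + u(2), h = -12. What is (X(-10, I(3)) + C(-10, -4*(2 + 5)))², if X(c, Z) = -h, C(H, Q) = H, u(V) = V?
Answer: 4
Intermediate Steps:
I(r) = 2 + r (I(r) = r + 2 = 2 + r)
X(c, Z) = 12 (X(c, Z) = -1*(-12) = 12)
(X(-10, I(3)) + C(-10, -4*(2 + 5)))² = (12 - 10)² = 2² = 4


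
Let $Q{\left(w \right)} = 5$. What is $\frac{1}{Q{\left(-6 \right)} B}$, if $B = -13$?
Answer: $- \frac{1}{65} \approx -0.015385$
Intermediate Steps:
$\frac{1}{Q{\left(-6 \right)} B} = \frac{1}{5 \left(-13\right)} = \frac{1}{-65} = - \frac{1}{65}$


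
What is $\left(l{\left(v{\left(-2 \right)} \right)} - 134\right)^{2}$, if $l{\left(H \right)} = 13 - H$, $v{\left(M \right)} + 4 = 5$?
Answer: $14884$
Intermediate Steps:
$v{\left(M \right)} = 1$ ($v{\left(M \right)} = -4 + 5 = 1$)
$\left(l{\left(v{\left(-2 \right)} \right)} - 134\right)^{2} = \left(\left(13 - 1\right) - 134\right)^{2} = \left(12 - 134\right)^{2} = \left(-122\right)^{2} = 14884$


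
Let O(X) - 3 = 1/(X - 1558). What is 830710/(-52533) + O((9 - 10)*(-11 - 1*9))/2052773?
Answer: -2622688190145811/165855342325842 ≈ -15.813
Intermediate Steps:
O(X) = 3 + 1/(-1558 + X) (O(X) = 3 + 1/(X - 1558) = 3 + 1/(-1558 + X))
830710/(-52533) + O((9 - 10)*(-11 - 1*9))/2052773 = 830710/(-52533) + ((-4673 + 3*((9 - 10)*(-11 - 1*9)))/(-1558 + (9 - 10)*(-11 - 1*9)))/2052773 = 830710*(-1/52533) + ((-4673 + 3*(-(-11 - 9)))/(-1558 - (-11 - 9)))*(1/2052773) = -830710/52533 + ((-4673 + 3*(-1*(-20)))/(-1558 - 1*(-20)))*(1/2052773) = -830710/52533 + ((-4673 + 3*20)/(-1558 + 20))*(1/2052773) = -830710/52533 + ((-4673 + 60)/(-1538))*(1/2052773) = -830710/52533 - 1/1538*(-4613)*(1/2052773) = -830710/52533 + (4613/1538)*(1/2052773) = -830710/52533 + 4613/3157164874 = -2622688190145811/165855342325842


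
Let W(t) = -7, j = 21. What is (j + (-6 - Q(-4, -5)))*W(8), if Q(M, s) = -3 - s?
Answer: -91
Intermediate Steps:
(j + (-6 - Q(-4, -5)))*W(8) = (21 + (-6 - (-3 - 1*(-5))))*(-7) = (21 + (-6 - (-3 + 5)))*(-7) = (21 + (-6 - 1*2))*(-7) = (21 + (-6 - 2))*(-7) = (21 - 8)*(-7) = 13*(-7) = -91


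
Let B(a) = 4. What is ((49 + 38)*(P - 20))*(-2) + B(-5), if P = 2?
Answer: 3136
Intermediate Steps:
((49 + 38)*(P - 20))*(-2) + B(-5) = ((49 + 38)*(2 - 20))*(-2) + 4 = (87*(-18))*(-2) + 4 = -1566*(-2) + 4 = 3132 + 4 = 3136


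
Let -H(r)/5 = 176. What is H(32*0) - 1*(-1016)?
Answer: 136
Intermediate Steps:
H(r) = -880 (H(r) = -5*176 = -880)
H(32*0) - 1*(-1016) = -880 - 1*(-1016) = -880 + 1016 = 136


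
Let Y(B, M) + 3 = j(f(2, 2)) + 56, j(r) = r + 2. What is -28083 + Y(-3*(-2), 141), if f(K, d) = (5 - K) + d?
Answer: -28023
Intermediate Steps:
f(K, d) = 5 + d - K
j(r) = 2 + r
Y(B, M) = 60 (Y(B, M) = -3 + ((2 + (5 + 2 - 1*2)) + 56) = -3 + ((2 + (5 + 2 - 2)) + 56) = -3 + ((2 + 5) + 56) = -3 + (7 + 56) = -3 + 63 = 60)
-28083 + Y(-3*(-2), 141) = -28083 + 60 = -28023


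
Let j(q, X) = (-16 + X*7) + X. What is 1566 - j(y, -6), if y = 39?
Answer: 1630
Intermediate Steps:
j(q, X) = -16 + 8*X (j(q, X) = (-16 + 7*X) + X = -16 + 8*X)
1566 - j(y, -6) = 1566 - (-16 + 8*(-6)) = 1566 - (-16 - 48) = 1566 - 1*(-64) = 1566 + 64 = 1630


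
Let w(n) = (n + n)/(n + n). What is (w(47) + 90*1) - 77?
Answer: 14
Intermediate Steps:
w(n) = 1 (w(n) = (2*n)/((2*n)) = (2*n)*(1/(2*n)) = 1)
(w(47) + 90*1) - 77 = (1 + 90*1) - 77 = (1 + 90) - 77 = 91 - 77 = 14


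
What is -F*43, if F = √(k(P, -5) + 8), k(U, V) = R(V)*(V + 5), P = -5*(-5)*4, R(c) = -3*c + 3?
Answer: -86*√2 ≈ -121.62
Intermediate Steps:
R(c) = 3 - 3*c
P = 100 (P = 25*4 = 100)
k(U, V) = (3 - 3*V)*(5 + V) (k(U, V) = (3 - 3*V)*(V + 5) = (3 - 3*V)*(5 + V))
F = 2*√2 (F = √(-3*(-1 - 5)*(5 - 5) + 8) = √(-3*(-6)*0 + 8) = √(0 + 8) = √8 = 2*√2 ≈ 2.8284)
-F*43 = -2*√2*43 = -86*√2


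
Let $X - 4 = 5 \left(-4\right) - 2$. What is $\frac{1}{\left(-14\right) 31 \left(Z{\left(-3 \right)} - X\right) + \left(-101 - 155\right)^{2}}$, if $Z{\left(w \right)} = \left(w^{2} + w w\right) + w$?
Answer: $\frac{1}{51214} \approx 1.9526 \cdot 10^{-5}$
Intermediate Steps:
$Z{\left(w \right)} = w + 2 w^{2}$ ($Z{\left(w \right)} = \left(w^{2} + w^{2}\right) + w = 2 w^{2} + w = w + 2 w^{2}$)
$X = -18$ ($X = 4 + \left(5 \left(-4\right) - 2\right) = 4 - 22 = -18$)
$\frac{1}{\left(-14\right) 31 \left(Z{\left(-3 \right)} - X\right) + \left(-101 - 155\right)^{2}} = \frac{1}{\left(-14\right) 31 \left(- 3 \left(1 + 2 \left(-3\right)\right) - -18\right) + \left(-101 - 155\right)^{2}} = \frac{1}{- 434 \left(- 3 \left(1 - 6\right) + 18\right) + \left(-256\right)^{2}} = \frac{1}{- 434 \left(\left(-3\right) \left(-5\right) + 18\right) + 65536} = \frac{1}{- 434 \left(15 + 18\right) + 65536} = \frac{1}{\left(-434\right) 33 + 65536} = \frac{1}{-14322 + 65536} = \frac{1}{51214}$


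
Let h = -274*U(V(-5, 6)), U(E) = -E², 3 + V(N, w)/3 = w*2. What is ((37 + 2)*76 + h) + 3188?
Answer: 205898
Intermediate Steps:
V(N, w) = -9 + 6*w (V(N, w) = -9 + 3*(w*2) = -9 + 3*(2*w) = -9 + 6*w)
h = 199746 (h = -(-274)*(-9 + 6*6)² = -(-274)*(-9 + 36)² = -(-274)*27² = -(-274)*729 = -274*(-729) = 199746)
((37 + 2)*76 + h) + 3188 = ((37 + 2)*76 + 199746) + 3188 = (39*76 + 199746) + 3188 = (2964 + 199746) + 3188 = 202710 + 3188 = 205898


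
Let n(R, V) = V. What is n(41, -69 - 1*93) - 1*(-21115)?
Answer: 20953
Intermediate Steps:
n(41, -69 - 1*93) - 1*(-21115) = (-69 - 1*93) - 1*(-21115) = (-69 - 93) + 21115 = -162 + 21115 = 20953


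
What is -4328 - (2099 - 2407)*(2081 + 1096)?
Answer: 974188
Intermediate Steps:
-4328 - (2099 - 2407)*(2081 + 1096) = -4328 - (-308)*3177 = -4328 - 1*(-978516) = -4328 + 978516 = 974188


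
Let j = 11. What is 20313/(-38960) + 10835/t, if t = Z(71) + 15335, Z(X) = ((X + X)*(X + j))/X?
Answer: 9754583/54894640 ≈ 0.17770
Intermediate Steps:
Z(X) = 22 + 2*X (Z(X) = ((X + X)*(X + 11))/X = ((2*X)*(11 + X))/X = (2*X*(11 + X))/X = 22 + 2*X)
t = 15499 (t = (22 + 2*71) + 15335 = (22 + 142) + 15335 = 164 + 15335 = 15499)
20313/(-38960) + 10835/t = 20313/(-38960) + 10835/15499 = 20313*(-1/38960) + 10835*(1/15499) = -20313/38960 + 985/1409 = 9754583/54894640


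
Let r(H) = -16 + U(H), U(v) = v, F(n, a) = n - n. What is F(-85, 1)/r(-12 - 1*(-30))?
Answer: 0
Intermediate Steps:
F(n, a) = 0
r(H) = -16 + H
F(-85, 1)/r(-12 - 1*(-30)) = 0/(-16 + (-12 - 1*(-30))) = 0/(-16 + (-12 + 30)) = 0/(-16 + 18) = 0/2 = 0*(½) = 0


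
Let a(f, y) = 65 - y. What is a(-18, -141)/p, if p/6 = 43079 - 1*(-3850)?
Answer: 103/140787 ≈ 0.00073160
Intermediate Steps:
p = 281574 (p = 6*(43079 - 1*(-3850)) = 6*(43079 + 3850) = 6*46929 = 281574)
a(-18, -141)/p = (65 - 1*(-141))/281574 = (65 + 141)*(1/281574) = 206*(1/281574) = 103/140787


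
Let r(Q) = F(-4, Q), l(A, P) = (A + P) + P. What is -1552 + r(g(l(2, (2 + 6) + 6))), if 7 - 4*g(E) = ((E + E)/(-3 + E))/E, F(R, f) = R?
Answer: -1556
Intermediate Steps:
l(A, P) = A + 2*P
g(E) = 7/4 - 1/(2*(-3 + E)) (g(E) = 7/4 - (E + E)/(-3 + E)/(4*E) = 7/4 - (2*E)/(-3 + E)/(4*E) = 7/4 - 2*E/(-3 + E)/(4*E) = 7/4 - 1/(2*(-3 + E)))
r(Q) = -4
-1552 + r(g(l(2, (2 + 6) + 6))) = -1552 - 4 = -1556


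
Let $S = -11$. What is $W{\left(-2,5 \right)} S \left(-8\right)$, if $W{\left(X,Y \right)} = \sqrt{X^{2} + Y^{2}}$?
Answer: $88 \sqrt{29} \approx 473.89$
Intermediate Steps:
$W{\left(-2,5 \right)} S \left(-8\right) = \sqrt{\left(-2\right)^{2} + 5^{2}} \left(-11\right) \left(-8\right) = \sqrt{4 + 25} \left(-11\right) \left(-8\right) = \sqrt{29} \left(-11\right) \left(-8\right) = - 11 \sqrt{29} \left(-8\right) = 88 \sqrt{29}$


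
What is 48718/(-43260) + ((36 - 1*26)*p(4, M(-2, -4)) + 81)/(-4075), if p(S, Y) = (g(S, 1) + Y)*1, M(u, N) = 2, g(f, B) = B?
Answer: -20332771/17628450 ≈ -1.1534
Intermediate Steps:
p(S, Y) = 1 + Y (p(S, Y) = (1 + Y)*1 = 1 + Y)
48718/(-43260) + ((36 - 1*26)*p(4, M(-2, -4)) + 81)/(-4075) = 48718/(-43260) + ((36 - 1*26)*(1 + 2) + 81)/(-4075) = 48718*(-1/43260) + ((36 - 26)*3 + 81)*(-1/4075) = -24359/21630 + (10*3 + 81)*(-1/4075) = -24359/21630 + (30 + 81)*(-1/4075) = -24359/21630 + 111*(-1/4075) = -24359/21630 - 111/4075 = -20332771/17628450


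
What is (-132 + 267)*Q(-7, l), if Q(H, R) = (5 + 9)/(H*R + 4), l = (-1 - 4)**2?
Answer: -210/19 ≈ -11.053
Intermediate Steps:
l = 25 (l = (-5)**2 = 25)
Q(H, R) = 14/(4 + H*R)
(-132 + 267)*Q(-7, l) = (-132 + 267)*(14/(4 - 7*25)) = 135*(14/(4 - 175)) = 135*(14/(-171)) = 135*(14*(-1/171)) = 135*(-14/171) = -210/19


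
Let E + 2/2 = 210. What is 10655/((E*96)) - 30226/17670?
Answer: -3668251/3109920 ≈ -1.1795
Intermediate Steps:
E = 209 (E = -1 + 210 = 209)
10655/((E*96)) - 30226/17670 = 10655/((209*96)) - 30226/17670 = 10655/20064 - 30226*1/17670 = 10655*(1/20064) - 15113/8835 = 10655/20064 - 15113/8835 = -3668251/3109920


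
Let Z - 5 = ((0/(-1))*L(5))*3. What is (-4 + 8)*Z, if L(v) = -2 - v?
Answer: 20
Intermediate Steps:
Z = 5 (Z = 5 + ((0/(-1))*(-2 - 1*5))*3 = 5 + ((0*(-1))*(-2 - 5))*3 = 5 + (0*(-7))*3 = 5 + 0*3 = 5 + 0 = 5)
(-4 + 8)*Z = (-4 + 8)*5 = 4*5 = 20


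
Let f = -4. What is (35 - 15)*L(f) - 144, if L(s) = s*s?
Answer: 176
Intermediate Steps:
L(s) = s²
(35 - 15)*L(f) - 144 = (35 - 15)*(-4)² - 144 = 20*16 - 144 = 320 - 144 = 176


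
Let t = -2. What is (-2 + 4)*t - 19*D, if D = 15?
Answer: -289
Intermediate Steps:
(-2 + 4)*t - 19*D = (-2 + 4)*(-2) - 19*15 = 2*(-2) - 285 = -4 - 285 = -289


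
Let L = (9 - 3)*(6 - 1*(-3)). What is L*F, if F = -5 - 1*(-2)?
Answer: -162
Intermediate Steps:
L = 54 (L = 6*(6 + 3) = 6*9 = 54)
F = -3 (F = -5 + 2 = -3)
L*F = 54*(-3) = -162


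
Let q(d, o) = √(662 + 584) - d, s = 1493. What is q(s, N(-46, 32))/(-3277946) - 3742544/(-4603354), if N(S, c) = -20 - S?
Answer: 876766424439/1077824702206 - √1246/3277946 ≈ 0.81345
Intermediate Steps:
q(d, o) = √1246 - d
q(s, N(-46, 32))/(-3277946) - 3742544/(-4603354) = (√1246 - 1*1493)/(-3277946) - 3742544/(-4603354) = (√1246 - 1493)*(-1/3277946) - 3742544*(-1/4603354) = (-1493 + √1246)*(-1/3277946) + 1871272/2301677 = (1493/3277946 - √1246/3277946) + 1871272/2301677 = 876766424439/1077824702206 - √1246/3277946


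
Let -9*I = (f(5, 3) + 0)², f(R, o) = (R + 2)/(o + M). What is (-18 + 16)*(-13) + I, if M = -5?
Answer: 887/36 ≈ 24.639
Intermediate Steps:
f(R, o) = (2 + R)/(-5 + o) (f(R, o) = (R + 2)/(o - 5) = (2 + R)/(-5 + o))
I = -49/36 (I = -((2 + 5)/(-5 + 3) + 0)²/9 = -(7/(-2) + 0)²/9 = -(-½*7 + 0)²/9 = -(-7/2 + 0)²/9 = -(-7/2)²/9 = -⅑*49/4 = -49/36 ≈ -1.3611)
(-18 + 16)*(-13) + I = (-18 + 16)*(-13) - 49/36 = -2*(-13) - 49/36 = 26 - 49/36 = 887/36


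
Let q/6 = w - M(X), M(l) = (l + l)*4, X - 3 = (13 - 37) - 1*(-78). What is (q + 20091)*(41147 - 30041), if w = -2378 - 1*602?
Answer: -5830650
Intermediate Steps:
w = -2980 (w = -2378 - 602 = -2980)
X = 57 (X = 3 + ((13 - 37) - 1*(-78)) = 3 + (-24 + 78) = 3 + 54 = 57)
M(l) = 8*l (M(l) = (2*l)*4 = 8*l)
q = -20616 (q = 6*(-2980 - 8*57) = 6*(-2980 - 1*456) = 6*(-2980 - 456) = 6*(-3436) = -20616)
(q + 20091)*(41147 - 30041) = (-20616 + 20091)*(41147 - 30041) = -525*11106 = -5830650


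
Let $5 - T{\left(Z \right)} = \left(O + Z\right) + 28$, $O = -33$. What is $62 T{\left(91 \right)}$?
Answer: $-5022$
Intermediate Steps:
$T{\left(Z \right)} = 10 - Z$ ($T{\left(Z \right)} = 5 - \left(\left(-33 + Z\right) + 28\right) = 5 - \left(-5 + Z\right) = 10 - Z$)
$62 T{\left(91 \right)} = 62 \left(10 - 91\right) = 62 \left(-81\right) = -5022$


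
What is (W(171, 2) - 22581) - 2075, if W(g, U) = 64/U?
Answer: -24624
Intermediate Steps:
(W(171, 2) - 22581) - 2075 = (64/2 - 22581) - 2075 = (64*(½) - 22581) - 2075 = (32 - 22581) - 2075 = -22549 - 2075 = -24624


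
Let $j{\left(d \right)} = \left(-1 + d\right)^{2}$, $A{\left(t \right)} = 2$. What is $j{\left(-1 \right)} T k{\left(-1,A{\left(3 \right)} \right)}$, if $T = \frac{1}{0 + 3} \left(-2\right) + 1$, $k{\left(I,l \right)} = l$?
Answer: $\frac{8}{3} \approx 2.6667$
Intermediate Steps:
$T = \frac{1}{3}$ ($T = \frac{1}{3} \left(-2\right) + 1 = - \frac{2}{3} + 1 = \frac{1}{3} \approx 0.33333$)
$j{\left(-1 \right)} T k{\left(-1,A{\left(3 \right)} \right)} = \left(-1 - 1\right)^{2} \cdot \frac{1}{3} \cdot 2 = \left(-2\right)^{2} \cdot \frac{1}{3} \cdot 2 = 4 \cdot \frac{1}{3} \cdot 2 = \frac{4}{3} \cdot 2 = \frac{8}{3}$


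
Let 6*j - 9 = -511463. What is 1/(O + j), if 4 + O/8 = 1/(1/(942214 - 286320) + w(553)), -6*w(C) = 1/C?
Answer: -61179/6849190658 ≈ -8.9323e-6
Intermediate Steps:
j = -255727/3 (j = 3/2 + (1/6)*(-511463) = 3/2 - 511463/6 = -255727/3 ≈ -85242.)
w(C) = -1/(6*C)
O = -544716649/20393 (O = -32 + 8/(1/(942214 - 286320) - 1/6/553) = -32 + 8/(1/655894 - 1/6*1/553) = -32 + 8/(1/655894 - 1/3318) = -32 + 8/(-163144/544064073) = -32 + 8*(-544064073/163144) = -32 - 544064073/20393 = -544716649/20393 ≈ -26711.)
1/(O + j) = 1/(-544716649/20393 - 255727/3) = 1/(-6849190658/61179) = -61179/6849190658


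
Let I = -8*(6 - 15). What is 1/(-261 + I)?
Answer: -1/189 ≈ -0.0052910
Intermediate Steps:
I = 72 (I = -8*(-9) = 72)
1/(-261 + I) = 1/(-261 + 72) = 1/(-189) = -1/189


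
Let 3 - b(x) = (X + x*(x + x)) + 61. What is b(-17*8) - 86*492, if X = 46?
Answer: -79408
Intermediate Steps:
b(x) = -104 - 2*x² (b(x) = 3 - ((46 + x*(x + x)) + 61) = 3 - ((46 + x*(2*x)) + 61) = 3 - ((46 + 2*x²) + 61) = 3 - (107 + 2*x²) = 3 + (-107 - 2*x²) = -104 - 2*x²)
b(-17*8) - 86*492 = (-104 - 2*(-17*8)²) - 86*492 = (-104 - 2*(-136)²) - 42312 = (-104 - 2*18496) - 42312 = (-104 - 36992) - 42312 = -37096 - 42312 = -79408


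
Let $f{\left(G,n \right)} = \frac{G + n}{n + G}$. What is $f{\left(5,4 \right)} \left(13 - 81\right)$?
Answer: $-68$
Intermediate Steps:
$f{\left(G,n \right)} = 1$ ($f{\left(G,n \right)} = \frac{G + n}{G + n} = 1$)
$f{\left(5,4 \right)} \left(13 - 81\right) = 1 \left(13 - 81\right) = 1 \left(-68\right) = -68$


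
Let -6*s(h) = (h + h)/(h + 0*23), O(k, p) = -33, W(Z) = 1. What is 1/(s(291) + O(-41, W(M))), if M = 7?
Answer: -3/100 ≈ -0.030000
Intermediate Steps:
s(h) = -⅓ (s(h) = -(h + h)/(6*(h + 0*23)) = -2*h/(6*(h + 0)) = -2*h/(6*h) = -⅙*2 = -⅓)
1/(s(291) + O(-41, W(M))) = 1/(-⅓ - 33) = 1/(-100/3) = -3/100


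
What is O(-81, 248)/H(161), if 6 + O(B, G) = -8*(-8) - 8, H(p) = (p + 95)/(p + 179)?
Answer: 2125/32 ≈ 66.406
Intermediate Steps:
H(p) = (95 + p)/(179 + p)
O(B, G) = 50 (O(B, G) = -6 + (-8*(-8) - 8) = -6 + (64 - 8) = -6 + 56 = 50)
O(-81, 248)/H(161) = 50/(((95 + 161)/(179 + 161))) = 50/((256/340)) = 50/(((1/340)*256)) = 50/(64/85) = 50*(85/64) = 2125/32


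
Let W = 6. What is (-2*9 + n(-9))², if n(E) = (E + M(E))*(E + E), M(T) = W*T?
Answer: 1245456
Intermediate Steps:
M(T) = 6*T
n(E) = 14*E² (n(E) = (E + 6*E)*(E + E) = (7*E)*(2*E) = 14*E²)
(-2*9 + n(-9))² = (-2*9 + 14*(-9)²)² = (-18 + 14*81)² = (-18 + 1134)² = 1116² = 1245456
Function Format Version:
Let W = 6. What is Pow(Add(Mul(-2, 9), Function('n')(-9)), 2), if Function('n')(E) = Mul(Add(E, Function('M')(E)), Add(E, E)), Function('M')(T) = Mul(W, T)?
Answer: 1245456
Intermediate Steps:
Function('M')(T) = Mul(6, T)
Function('n')(E) = Mul(14, Pow(E, 2)) (Function('n')(E) = Mul(Add(E, Mul(6, E)), Add(E, E)) = Mul(Mul(7, E), Mul(2, E)) = Mul(14, Pow(E, 2)))
Pow(Add(Mul(-2, 9), Function('n')(-9)), 2) = Pow(Add(Mul(-2, 9), Mul(14, Pow(-9, 2))), 2) = Pow(Add(-18, Mul(14, 81)), 2) = Pow(Add(-18, 1134), 2) = Pow(1116, 2) = 1245456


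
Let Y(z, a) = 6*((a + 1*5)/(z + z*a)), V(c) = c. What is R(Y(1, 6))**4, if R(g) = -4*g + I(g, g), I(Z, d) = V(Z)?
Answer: 1536953616/2401 ≈ 6.4013e+5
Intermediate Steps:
I(Z, d) = Z
Y(z, a) = 6*(5 + a)/(z + a*z) (Y(z, a) = 6*((a + 5)/(z + a*z)) = 6*((5 + a)/(z + a*z)) = 6*(5 + a)/(z + a*z))
R(g) = -3*g (R(g) = -4*g + g = -3*g)
R(Y(1, 6))**4 = (-18*(5 + 6)/(1*(1 + 6)))**4 = (-18*11/7)**4 = (-3*66/7)**4 = (-198/7)**4 = 1536953616/2401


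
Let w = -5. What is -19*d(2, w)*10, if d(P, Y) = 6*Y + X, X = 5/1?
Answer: 4750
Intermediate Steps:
X = 5 (X = 5*1 = 5)
d(P, Y) = 5 + 6*Y (d(P, Y) = 6*Y + 5 = 5 + 6*Y)
-19*d(2, w)*10 = -19*(5 + 6*(-5))*10 = -19*(5 - 30)*10 = -19*(-25)*10 = 475*10 = 4750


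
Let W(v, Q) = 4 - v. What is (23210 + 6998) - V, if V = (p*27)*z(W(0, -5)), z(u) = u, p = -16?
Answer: 31936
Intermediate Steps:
V = -1728 (V = (-16*27)*(4 - 1*0) = -432*(4 + 0) = -432*4 = -1728)
(23210 + 6998) - V = (23210 + 6998) - 1*(-1728) = 30208 + 1728 = 31936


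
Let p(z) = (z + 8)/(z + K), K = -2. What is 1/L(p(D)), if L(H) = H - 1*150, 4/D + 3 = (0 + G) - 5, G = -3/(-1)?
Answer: -7/1068 ≈ -0.0065543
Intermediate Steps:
G = 3 (G = -3*(-1) = 3)
D = -⅘ (D = 4/(-3 + ((0 + 3) - 5)) = 4/(-3 + (3 - 5)) = 4/(-3 - 2) = 4/(-5) = 4*(-⅕) = -⅘ ≈ -0.80000)
p(z) = (8 + z)/(-2 + z) (p(z) = (z + 8)/(z - 2) = (8 + z)/(-2 + z))
L(H) = -150 + H (L(H) = H - 150 = -150 + H)
1/L(p(D)) = 1/(-150 + (8 - ⅘)/(-2 - ⅘)) = 1/(-150 + (36/5)/(-14/5)) = 1/(-150 - 5/14*36/5) = 1/(-150 - 18/7) = 1/(-1068/7) = -7/1068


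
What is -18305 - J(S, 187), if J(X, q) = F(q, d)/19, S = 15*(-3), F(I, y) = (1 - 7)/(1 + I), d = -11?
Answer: -32692727/1786 ≈ -18305.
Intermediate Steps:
F(I, y) = -6/(1 + I)
S = -45
J(X, q) = -6/(19*(1 + q)) (J(X, q) = -6/(1 + q)/19 = -6/(1 + q)*(1/19) = -6/(19*(1 + q)))
-18305 - J(S, 187) = -18305 - (-6)/(19 + 19*187) = -18305 - (-6)/(19 + 3553) = -18305 - (-6)/3572 = -18305 - 1*(-3/1786) = -18305 + 3/1786 = -32692727/1786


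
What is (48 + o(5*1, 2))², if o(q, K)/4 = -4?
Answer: 1024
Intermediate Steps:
o(q, K) = -16 (o(q, K) = 4*(-4) = -16)
(48 + o(5*1, 2))² = (48 - 16)² = 32² = 1024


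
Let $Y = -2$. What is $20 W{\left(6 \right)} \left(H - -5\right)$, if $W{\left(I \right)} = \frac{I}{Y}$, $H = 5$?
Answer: $-600$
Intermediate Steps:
$W{\left(I \right)} = - \frac{I}{2}$ ($W{\left(I \right)} = \frac{I}{-2} = I \left(- \frac{1}{2}\right) = - \frac{I}{2}$)
$20 W{\left(6 \right)} \left(H - -5\right) = 20 \left(\left(- \frac{1}{2}\right) 6\right) \left(5 - -5\right) = 20 \left(-3\right) \left(5 + 5\right) = \left(-60\right) 10 = -600$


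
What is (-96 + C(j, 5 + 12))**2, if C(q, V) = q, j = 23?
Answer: 5329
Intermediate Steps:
(-96 + C(j, 5 + 12))**2 = (-96 + 23)**2 = (-73)**2 = 5329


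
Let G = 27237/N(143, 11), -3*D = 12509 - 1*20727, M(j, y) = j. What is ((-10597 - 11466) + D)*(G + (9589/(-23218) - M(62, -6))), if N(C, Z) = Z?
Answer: -11912045543727/255398 ≈ -4.6641e+7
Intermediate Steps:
D = 8218/3 (D = -(12509 - 1*20727)/3 = -(12509 - 20727)/3 = -⅓*(-8218) = 8218/3 ≈ 2739.3)
G = 27237/11 ≈ 2476.1
((-10597 - 11466) + D)*(G + (9589/(-23218) - M(62, -6))) = ((-10597 - 11466) + 8218/3)*(27237/11 + (9589/(-23218) - 1*62)) = (-22063 + 8218/3)*(27237/11 + (9589*(-1/23218) - 62)) = -57971*(27237/11 + (-9589/23218 - 62))/3 = -57971*(27237/11 - 1449105/23218)/3 = -57971/3*616448511/255398 = -11912045543727/255398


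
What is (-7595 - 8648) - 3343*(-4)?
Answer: -2871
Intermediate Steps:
(-7595 - 8648) - 3343*(-4) = -16243 + 13372 = -2871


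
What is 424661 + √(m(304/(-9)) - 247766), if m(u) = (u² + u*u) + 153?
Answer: 424661 + I*√19871821/9 ≈ 4.2466e+5 + 495.31*I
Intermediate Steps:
m(u) = 153 + 2*u² (m(u) = (u² + u²) + 153 = 2*u² + 153 = 153 + 2*u²)
424661 + √(m(304/(-9)) - 247766) = 424661 + √((153 + 2*(304/(-9))²) - 247766) = 424661 + √((153 + 2*(304*(-⅑))²) - 247766) = 424661 + √((153 + 2*(-304/9)²) - 247766) = 424661 + √((153 + 2*(92416/81)) - 247766) = 424661 + √((153 + 184832/81) - 247766) = 424661 + √(197225/81 - 247766) = 424661 + √(-19871821/81) = 424661 + I*√19871821/9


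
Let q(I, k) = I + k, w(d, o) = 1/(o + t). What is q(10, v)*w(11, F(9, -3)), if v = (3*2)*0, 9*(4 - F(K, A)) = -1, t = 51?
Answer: 45/248 ≈ 0.18145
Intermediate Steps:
F(K, A) = 37/9 (F(K, A) = 4 - ⅑*(-1) = 4 + ⅑ = 37/9)
w(d, o) = 1/(51 + o) (w(d, o) = 1/(o + 51) = 1/(51 + o))
v = 0 (v = 6*0 = 0)
q(10, v)*w(11, F(9, -3)) = (10 + 0)/(51 + 37/9) = 10/(496/9) = 10*(9/496) = 45/248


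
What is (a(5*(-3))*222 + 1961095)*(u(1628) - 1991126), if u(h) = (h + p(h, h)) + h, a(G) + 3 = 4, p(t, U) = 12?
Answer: -3898819688986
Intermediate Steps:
a(G) = 1 (a(G) = -3 + 4 = 1)
u(h) = 12 + 2*h (u(h) = (h + 12) + h = (12 + h) + h = 12 + 2*h)
(a(5*(-3))*222 + 1961095)*(u(1628) - 1991126) = (1*222 + 1961095)*((12 + 2*1628) - 1991126) = (222 + 1961095)*((12 + 3256) - 1991126) = 1961317*(3268 - 1991126) = 1961317*(-1987858) = -3898819688986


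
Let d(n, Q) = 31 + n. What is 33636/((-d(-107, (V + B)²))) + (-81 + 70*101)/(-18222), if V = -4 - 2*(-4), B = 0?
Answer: 153096007/346218 ≈ 442.20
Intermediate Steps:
V = 4 (V = -4 + 8 = 4)
33636/((-d(-107, (V + B)²))) + (-81 + 70*101)/(-18222) = 33636/((-(31 - 107))) + (-81 + 70*101)/(-18222) = 33636/((-1*(-76))) + (-81 + 7070)*(-1/18222) = 33636/76 + 6989*(-1/18222) = 33636*(1/76) - 6989/18222 = 8409/19 - 6989/18222 = 153096007/346218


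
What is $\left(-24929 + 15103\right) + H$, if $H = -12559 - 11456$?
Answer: $-33841$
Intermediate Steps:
$H = -24015$ ($H = -12559 - 11456 = -24015$)
$\left(-24929 + 15103\right) + H = \left(-24929 + 15103\right) - 24015 = -9826 - 24015 = -33841$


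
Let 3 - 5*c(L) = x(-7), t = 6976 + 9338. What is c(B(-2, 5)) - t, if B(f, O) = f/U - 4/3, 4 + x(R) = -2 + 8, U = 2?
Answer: -81569/5 ≈ -16314.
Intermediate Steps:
t = 16314
x(R) = 2 (x(R) = -4 + (-2 + 8) = -4 + 6 = 2)
B(f, O) = -4/3 + f/2 (B(f, O) = f/2 - 4/3 = -4/3 + f/2)
c(L) = 1/5 (c(L) = 3/5 - 1/5*2 = 3/5 - 2/5 = 1/5)
c(B(-2, 5)) - t = 1/5 - 1*16314 = 1/5 - 16314 = -81569/5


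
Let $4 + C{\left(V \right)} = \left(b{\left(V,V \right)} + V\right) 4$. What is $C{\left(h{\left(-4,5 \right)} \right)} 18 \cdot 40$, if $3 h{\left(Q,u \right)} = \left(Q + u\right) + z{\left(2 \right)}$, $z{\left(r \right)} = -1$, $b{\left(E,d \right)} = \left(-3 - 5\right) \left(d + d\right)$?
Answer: $-2880$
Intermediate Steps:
$b{\left(E,d \right)} = - 16 d$ ($b{\left(E,d \right)} = - 8 \cdot 2 d = - 16 d$)
$h{\left(Q,u \right)} = - \frac{1}{3} + \frac{Q}{3} + \frac{u}{3}$ ($h{\left(Q,u \right)} = \frac{\left(Q + u\right) - 1}{3} = \frac{-1 + Q + u}{3} = - \frac{1}{3} + \frac{Q}{3} + \frac{u}{3}$)
$C{\left(V \right)} = -4 - 60 V$ ($C{\left(V \right)} = -4 + \left(- 16 V + V\right) 4 = -4 + - 15 V 4 = -4 - 60 V$)
$C{\left(h{\left(-4,5 \right)} \right)} 18 \cdot 40 = \left(-4 - 60 \left(- \frac{1}{3} + \frac{1}{3} \left(-4\right) + \frac{1}{3} \cdot 5\right)\right) 18 \cdot 40 = \left(-4 - 60 \left(- \frac{1}{3} - \frac{4}{3} + \frac{5}{3}\right)\right) 18 \cdot 40 = \left(-4 - 0\right) 18 \cdot 40 = \left(-4 + 0\right) 18 \cdot 40 = \left(-4\right) 18 \cdot 40 = \left(-72\right) 40 = -2880$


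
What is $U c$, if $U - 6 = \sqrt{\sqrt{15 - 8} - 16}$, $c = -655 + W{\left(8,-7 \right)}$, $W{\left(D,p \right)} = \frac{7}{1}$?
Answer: $-3888 - 648 i \sqrt{16 - \sqrt{7}} \approx -3888.0 - 2368.0 i$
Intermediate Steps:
$W{\left(D,p \right)} = 7$ ($W{\left(D,p \right)} = 7 \cdot 1 = 7$)
$c = -648$ ($c = -655 + 7 = -648$)
$U = 6 + \sqrt{-16 + \sqrt{7}}$ ($U = 6 + \sqrt{\sqrt{15 - 8} - 16} = 6 + \sqrt{\sqrt{7} - 16} = 6 + \sqrt{-16 + \sqrt{7}} \approx 6.0 + 3.6543 i$)
$U c = \left(6 + \sqrt{-16 + \sqrt{7}}\right) \left(-648\right) = -3888 - 648 \sqrt{-16 + \sqrt{7}}$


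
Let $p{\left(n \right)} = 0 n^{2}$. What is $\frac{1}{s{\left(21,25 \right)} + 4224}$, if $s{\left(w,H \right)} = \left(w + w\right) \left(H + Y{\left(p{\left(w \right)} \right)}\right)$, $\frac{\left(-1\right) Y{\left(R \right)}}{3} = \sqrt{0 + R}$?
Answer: $\frac{1}{5274} \approx 0.00018961$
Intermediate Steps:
$p{\left(n \right)} = 0$
$Y{\left(R \right)} = - 3 \sqrt{R}$ ($Y{\left(R \right)} = - 3 \sqrt{0 + R} = - 3 \sqrt{R}$)
$s{\left(w,H \right)} = 2 H w$ ($s{\left(w,H \right)} = \left(w + w\right) \left(H - 3 \sqrt{0}\right) = 2 w \left(H - 0\right) = 2 w \left(H + 0\right) = 2 w H = 2 H w$)
$\frac{1}{s{\left(21,25 \right)} + 4224} = \frac{1}{2 \cdot 25 \cdot 21 + 4224} = \frac{1}{1050 + 4224} = \frac{1}{5274}$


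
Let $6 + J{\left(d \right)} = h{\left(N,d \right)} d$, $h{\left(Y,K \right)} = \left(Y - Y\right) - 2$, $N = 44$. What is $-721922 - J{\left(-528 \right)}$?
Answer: $-722972$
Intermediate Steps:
$h{\left(Y,K \right)} = -2$ ($h{\left(Y,K \right)} = 0 - 2 = -2$)
$J{\left(d \right)} = -6 - 2 d$
$-721922 - J{\left(-528 \right)} = -721922 - \left(-6 - -1056\right) = -721922 - \left(-6 + 1056\right) = -721922 - 1050 = -722972$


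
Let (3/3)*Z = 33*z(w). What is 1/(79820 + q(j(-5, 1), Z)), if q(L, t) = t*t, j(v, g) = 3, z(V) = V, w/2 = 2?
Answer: 1/97244 ≈ 1.0283e-5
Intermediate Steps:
w = 4 (w = 2*2 = 4)
Z = 132 (Z = 33*4 = 132)
q(L, t) = t²
1/(79820 + q(j(-5, 1), Z)) = 1/(79820 + 132²) = 1/(79820 + 17424) = 1/97244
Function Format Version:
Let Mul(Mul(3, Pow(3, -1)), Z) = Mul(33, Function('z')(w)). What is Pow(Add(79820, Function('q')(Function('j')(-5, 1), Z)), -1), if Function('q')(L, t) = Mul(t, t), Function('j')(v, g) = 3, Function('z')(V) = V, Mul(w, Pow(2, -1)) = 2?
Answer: Rational(1, 97244) ≈ 1.0283e-5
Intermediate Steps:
w = 4 (w = Mul(2, 2) = 4)
Z = 132 (Z = Mul(33, 4) = 132)
Function('q')(L, t) = Pow(t, 2)
Pow(Add(79820, Function('q')(Function('j')(-5, 1), Z)), -1) = Pow(Add(79820, Pow(132, 2)), -1) = Pow(Add(79820, 17424), -1) = Pow(97244, -1) = Rational(1, 97244)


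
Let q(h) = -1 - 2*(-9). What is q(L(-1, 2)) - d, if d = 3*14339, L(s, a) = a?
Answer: -43000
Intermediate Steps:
q(h) = 17 (q(h) = -1 + 18 = 17)
d = 43017
q(L(-1, 2)) - d = 17 - 1*43017 = 17 - 43017 = -43000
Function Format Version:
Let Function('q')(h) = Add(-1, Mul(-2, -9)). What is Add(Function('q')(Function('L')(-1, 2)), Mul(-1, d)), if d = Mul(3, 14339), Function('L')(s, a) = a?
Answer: -43000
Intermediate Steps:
Function('q')(h) = 17 (Function('q')(h) = Add(-1, 18) = 17)
d = 43017
Add(Function('q')(Function('L')(-1, 2)), Mul(-1, d)) = Add(17, Mul(-1, 43017)) = Add(17, -43017) = -43000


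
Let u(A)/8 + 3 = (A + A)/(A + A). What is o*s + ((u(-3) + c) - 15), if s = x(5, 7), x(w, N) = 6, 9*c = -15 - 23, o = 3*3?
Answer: 169/9 ≈ 18.778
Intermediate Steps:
u(A) = -16 (u(A) = -24 + 8*((A + A)/(A + A)) = -24 + 8*((2*A)/((2*A))) = -24 + 8*((2*A)*(1/(2*A))) = -24 + 8*1 = -24 + 8 = -16)
o = 9
c = -38/9 (c = (-15 - 23)/9 = (⅑)*(-38) = -38/9 ≈ -4.2222)
s = 6
o*s + ((u(-3) + c) - 15) = 9*6 + ((-16 - 38/9) - 15) = 54 + (-182/9 - 15) = 54 - 317/9 = 169/9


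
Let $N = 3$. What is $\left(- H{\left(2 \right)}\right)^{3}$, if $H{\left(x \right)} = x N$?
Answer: $-216$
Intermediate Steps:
$H{\left(x \right)} = 3 x$ ($H{\left(x \right)} = x 3 = 3 x$)
$\left(- H{\left(2 \right)}\right)^{3} = \left(- 3 \cdot 2\right)^{3} = \left(\left(-1\right) 6\right)^{3} = \left(-6\right)^{3} = -216$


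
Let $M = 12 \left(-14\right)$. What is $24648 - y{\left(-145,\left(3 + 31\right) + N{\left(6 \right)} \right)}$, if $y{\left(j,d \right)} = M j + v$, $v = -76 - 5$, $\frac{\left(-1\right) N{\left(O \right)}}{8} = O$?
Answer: $369$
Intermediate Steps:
$N{\left(O \right)} = - 8 O$
$v = -81$
$M = -168$
$y{\left(j,d \right)} = -81 - 168 j$ ($y{\left(j,d \right)} = - 168 j - 81 = -81 - 168 j$)
$24648 - y{\left(-145,\left(3 + 31\right) + N{\left(6 \right)} \right)} = 24648 - \left(-81 - -24360\right) = 24648 - \left(-81 + 24360\right) = 24648 - 24279 = 369$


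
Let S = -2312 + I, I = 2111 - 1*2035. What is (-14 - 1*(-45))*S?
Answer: -69316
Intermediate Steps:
I = 76 (I = 2111 - 2035 = 76)
S = -2236 (S = -2312 + 76 = -2236)
(-14 - 1*(-45))*S = (-14 - 1*(-45))*(-2236) = (-14 + 45)*(-2236) = 31*(-2236) = -69316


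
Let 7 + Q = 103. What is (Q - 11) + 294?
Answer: 379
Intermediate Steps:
Q = 96 (Q = -7 + 103 = 96)
(Q - 11) + 294 = (96 - 11) + 294 = 85 + 294 = 379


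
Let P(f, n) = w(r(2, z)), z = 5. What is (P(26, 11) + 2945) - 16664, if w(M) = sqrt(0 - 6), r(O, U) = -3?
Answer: -13719 + I*sqrt(6) ≈ -13719.0 + 2.4495*I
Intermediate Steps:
w(M) = I*sqrt(6) (w(M) = sqrt(-6) = I*sqrt(6))
P(f, n) = I*sqrt(6)
(P(26, 11) + 2945) - 16664 = (I*sqrt(6) + 2945) - 16664 = (2945 + I*sqrt(6)) - 16664 = -13719 + I*sqrt(6)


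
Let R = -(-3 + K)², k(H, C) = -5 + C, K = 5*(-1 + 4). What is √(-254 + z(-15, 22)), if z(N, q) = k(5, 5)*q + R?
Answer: I*√398 ≈ 19.95*I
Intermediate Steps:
K = 15 (K = 5*3 = 15)
R = -144 (R = -(-3 + 15)² = -1*12² = -1*144 = -144)
z(N, q) = -144 (z(N, q) = (-5 + 5)*q - 144 = 0*q - 144 = 0 - 144 = -144)
√(-254 + z(-15, 22)) = √(-254 - 144) = √(-398) = I*√398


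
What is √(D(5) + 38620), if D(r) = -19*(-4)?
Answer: 2*√9674 ≈ 196.71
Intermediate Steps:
D(r) = 76
√(D(5) + 38620) = √(76 + 38620) = √38696 = 2*√9674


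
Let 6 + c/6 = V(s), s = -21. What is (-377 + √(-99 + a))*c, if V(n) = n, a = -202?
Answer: 61074 - 162*I*√301 ≈ 61074.0 - 2810.6*I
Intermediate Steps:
c = -162 (c = -36 + 6*(-21) = -36 - 126 = -162)
(-377 + √(-99 + a))*c = (-377 + √(-99 - 202))*(-162) = (-377 + √(-301))*(-162) = (-377 + I*√301)*(-162) = 61074 - 162*I*√301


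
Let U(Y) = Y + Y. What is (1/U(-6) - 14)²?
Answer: 28561/144 ≈ 198.34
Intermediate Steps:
U(Y) = 2*Y
(1/U(-6) - 14)² = (1/(2*(-6)) - 14)² = (1/(-12) - 14)² = (-1/12 - 14)² = (-169/12)² = 28561/144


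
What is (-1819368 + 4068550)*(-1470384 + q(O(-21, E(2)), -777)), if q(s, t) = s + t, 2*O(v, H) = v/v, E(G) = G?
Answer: -3308907715711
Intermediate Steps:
O(v, H) = ½ (O(v, H) = (v/v)/2 = (½)*1 = ½)
(-1819368 + 4068550)*(-1470384 + q(O(-21, E(2)), -777)) = (-1819368 + 4068550)*(-1470384 + (½ - 777)) = 2249182*(-1470384 - 1553/2) = 2249182*(-2942321/2) = -3308907715711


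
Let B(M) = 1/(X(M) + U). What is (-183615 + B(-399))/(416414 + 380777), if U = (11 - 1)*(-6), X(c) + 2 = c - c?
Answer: -11384131/49425842 ≈ -0.23033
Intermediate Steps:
X(c) = -2 (X(c) = -2 + (c - c) = -2 + 0 = -2)
U = -60 (U = 10*(-6) = -60)
B(M) = -1/62 (B(M) = 1/(-2 - 60) = 1/(-62) = -1/62)
(-183615 + B(-399))/(416414 + 380777) = (-183615 - 1/62)/(416414 + 380777) = -11384131/62/797191 = -11384131/62*1/797191 = -11384131/49425842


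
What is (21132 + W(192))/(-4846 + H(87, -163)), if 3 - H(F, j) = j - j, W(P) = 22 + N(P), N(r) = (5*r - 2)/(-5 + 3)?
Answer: -20675/4843 ≈ -4.2691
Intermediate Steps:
N(r) = 1 - 5*r/2 (N(r) = (-2 + 5*r)/(-2) = (-2 + 5*r)*(-½) = 1 - 5*r/2)
W(P) = 23 - 5*P/2 (W(P) = 22 + (1 - 5*P/2) = 23 - 5*P/2)
H(F, j) = 3 (H(F, j) = 3 - (j - j) = 3 - 1*0 = 3 + 0 = 3)
(21132 + W(192))/(-4846 + H(87, -163)) = (21132 + (23 - 5/2*192))/(-4846 + 3) = (21132 + (23 - 480))/(-4843) = (21132 - 457)*(-1/4843) = 20675*(-1/4843) = -20675/4843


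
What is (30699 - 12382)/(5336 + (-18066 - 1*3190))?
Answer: -18317/15920 ≈ -1.1506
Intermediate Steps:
(30699 - 12382)/(5336 + (-18066 - 1*3190)) = 18317/(5336 + (-18066 - 3190)) = 18317/(5336 - 21256) = 18317/(-15920) = 18317*(-1/15920) = -18317/15920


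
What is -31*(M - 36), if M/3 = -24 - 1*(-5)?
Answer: 2883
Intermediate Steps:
M = -57 (M = 3*(-24 - 1*(-5)) = 3*(-24 + 5) = 3*(-19) = -57)
-31*(M - 36) = -31*(-57 - 36) = -31*(-93) = 2883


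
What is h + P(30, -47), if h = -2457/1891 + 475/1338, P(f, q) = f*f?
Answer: 2274752959/2530158 ≈ 899.06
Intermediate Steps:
P(f, q) = f**2
h = -2389241/2530158 (h = -2457*1/1891 + 475*(1/1338) = -2457/1891 + 475/1338 = -2389241/2530158 ≈ -0.94431)
h + P(30, -47) = -2389241/2530158 + 30**2 = -2389241/2530158 + 900 = 2274752959/2530158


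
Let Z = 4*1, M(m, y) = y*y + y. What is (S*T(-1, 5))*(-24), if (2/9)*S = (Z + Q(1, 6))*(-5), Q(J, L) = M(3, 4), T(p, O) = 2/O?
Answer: 5184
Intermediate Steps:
M(m, y) = y + y² (M(m, y) = y² + y = y + y²)
Q(J, L) = 20 (Q(J, L) = 4*(1 + 4) = 4*5 = 20)
Z = 4
S = -540 (S = 9*((4 + 20)*(-5))/2 = 9*(24*(-5))/2 = (9/2)*(-120) = -540)
(S*T(-1, 5))*(-24) = -1080/5*(-24) = -540*⅖*(-24) = -216*(-24) = 5184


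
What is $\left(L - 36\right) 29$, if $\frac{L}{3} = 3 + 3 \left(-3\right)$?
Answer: $-1566$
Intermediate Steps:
$L = -18$ ($L = 3 \left(3 + 3 \left(-3\right)\right) = 3 \left(3 - 9\right) = 3 \left(-6\right) = -18$)
$\left(L - 36\right) 29 = \left(-18 - 36\right) 29 = \left(-54\right) 29 = -1566$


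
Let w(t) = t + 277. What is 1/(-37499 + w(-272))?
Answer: -1/37494 ≈ -2.6671e-5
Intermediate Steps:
w(t) = 277 + t
1/(-37499 + w(-272)) = 1/(-37499 + (277 - 272)) = 1/(-37499 + 5) = 1/(-37494) = -1/37494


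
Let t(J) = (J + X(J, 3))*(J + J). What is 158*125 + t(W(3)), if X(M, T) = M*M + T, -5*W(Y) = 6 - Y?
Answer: 2468336/125 ≈ 19747.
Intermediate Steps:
W(Y) = -6/5 + Y/5 (W(Y) = -(6 - Y)/5 = -6/5 + Y/5)
X(M, T) = T + M**2 (X(M, T) = M**2 + T = T + M**2)
t(J) = 2*J*(3 + J + J**2) (t(J) = (J + (3 + J**2))*(J + J) = (3 + J + J**2)*(2*J) = 2*J*(3 + J + J**2))
158*125 + t(W(3)) = 158*125 + 2*(-6/5 + (1/5)*3)*(3 + (-6/5 + (1/5)*3) + (-6/5 + (1/5)*3)**2) = 19750 + 2*(-6/5 + 3/5)*(3 + (-6/5 + 3/5) + (-6/5 + 3/5)**2) = 19750 + 2*(-3/5)*(3 - 3/5 + (-3/5)**2) = 19750 + 2*(-3/5)*(3 - 3/5 + 9/25) = 19750 + 2*(-3/5)*(69/25) = 19750 - 414/125 = 2468336/125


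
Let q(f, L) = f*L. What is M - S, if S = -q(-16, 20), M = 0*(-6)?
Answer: -320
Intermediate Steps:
q(f, L) = L*f
M = 0
S = 320 (S = -20*(-16) = -1*(-320) = 320)
M - S = 0 - 1*320 = 0 - 320 = -320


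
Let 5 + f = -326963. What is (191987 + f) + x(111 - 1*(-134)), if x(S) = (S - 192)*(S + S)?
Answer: -109011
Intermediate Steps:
f = -326968 (f = -5 - 326963 = -326968)
x(S) = 2*S*(-192 + S) (x(S) = (-192 + S)*(2*S) = 2*S*(-192 + S))
(191987 + f) + x(111 - 1*(-134)) = (191987 - 326968) + 2*(111 - 1*(-134))*(-192 + (111 - 1*(-134))) = -134981 + 2*(111 + 134)*(-192 + (111 + 134)) = -134981 + 2*245*(-192 + 245) = -134981 + 2*245*53 = -134981 + 25970 = -109011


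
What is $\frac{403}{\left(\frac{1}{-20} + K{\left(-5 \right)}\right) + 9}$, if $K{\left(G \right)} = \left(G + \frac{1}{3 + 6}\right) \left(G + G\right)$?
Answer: $\frac{72540}{10411} \approx 6.9676$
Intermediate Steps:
$K{\left(G \right)} = 2 G \left(\frac{1}{9} + G\right)$ ($K{\left(G \right)} = \left(G + \frac{1}{9}\right) 2 G = \left(\frac{1}{9} + G\right) 2 G = 2 G \left(\frac{1}{9} + G\right)$)
$\frac{403}{\left(\frac{1}{-20} + K{\left(-5 \right)}\right) + 9} = \frac{403}{\left(\frac{1}{-20} + \frac{2}{9} \left(-5\right) \left(1 + 9 \left(-5\right)\right)\right) + 9} = \frac{403}{\left(- \frac{1}{20} + \frac{2}{9} \left(-5\right) \left(1 - 45\right)\right) + 9} = \frac{403}{\left(- \frac{1}{20} + \frac{2}{9} \left(-5\right) \left(-44\right)\right) + 9} = \frac{403}{\left(- \frac{1}{20} + \frac{440}{9}\right) + 9} = \frac{403}{\frac{8791}{180} + 9} = \frac{403}{\frac{10411}{180}} = 403 \cdot \frac{180}{10411} = \frac{72540}{10411}$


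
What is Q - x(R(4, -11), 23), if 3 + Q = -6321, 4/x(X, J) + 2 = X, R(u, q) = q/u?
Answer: -120140/19 ≈ -6323.2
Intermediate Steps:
x(X, J) = 4/(-2 + X)
Q = -6324 (Q = -3 - 6321 = -6324)
Q - x(R(4, -11), 23) = -6324 - 4/(-2 - 11/4) = -6324 - 4/(-19/4) = -6324 - 4*(-4)/19 = -6324 - 1*(-16/19) = -6324 + 16/19 = -120140/19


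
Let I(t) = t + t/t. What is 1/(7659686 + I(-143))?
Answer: 1/7659544 ≈ 1.3056e-7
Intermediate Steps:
I(t) = 1 + t (I(t) = t + 1 = 1 + t)
1/(7659686 + I(-143)) = 1/(7659686 + (1 - 143)) = 1/(7659686 - 142) = 1/7659544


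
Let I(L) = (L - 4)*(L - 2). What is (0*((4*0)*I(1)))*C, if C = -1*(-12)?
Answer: 0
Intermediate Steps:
I(L) = (-4 + L)*(-2 + L)
C = 12
(0*((4*0)*I(1)))*C = (0*((4*0)*(8 + 1**2 - 6*1)))*12 = (0*(0*(8 + 1 - 6)))*12 = (0*(0*3))*12 = (0*0)*12 = 0*12 = 0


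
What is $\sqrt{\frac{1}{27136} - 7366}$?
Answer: $\frac{5 i \sqrt{847507206}}{1696} \approx 85.825 i$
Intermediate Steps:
$\sqrt{\frac{1}{27136} - 7366} = \sqrt{- \frac{199883775}{27136}} = \frac{5 i \sqrt{847507206}}{1696}$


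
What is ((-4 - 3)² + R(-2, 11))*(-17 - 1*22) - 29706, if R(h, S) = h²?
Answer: -31773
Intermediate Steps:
((-4 - 3)² + R(-2, 11))*(-17 - 1*22) - 29706 = ((-4 - 3)² + (-2)²)*(-17 - 1*22) - 29706 = ((-7)² + 4)*(-17 - 22) - 29706 = (49 + 4)*(-39) - 29706 = 53*(-39) - 29706 = -2067 - 29706 = -31773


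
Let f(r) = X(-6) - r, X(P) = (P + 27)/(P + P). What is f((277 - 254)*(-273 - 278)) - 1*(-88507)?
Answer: 404713/4 ≈ 1.0118e+5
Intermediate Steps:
X(P) = (27 + P)/(2*P) (X(P) = (27 + P)/((2*P)) = (27 + P)*(1/(2*P)) = (27 + P)/(2*P))
f(r) = -7/4 - r (f(r) = (1/2)*(27 - 6)/(-6) - r = (1/2)*(-1/6)*21 - r = -7/4 - r)
f((277 - 254)*(-273 - 278)) - 1*(-88507) = (-7/4 - (277 - 254)*(-273 - 278)) - 1*(-88507) = (-7/4 - 23*(-551)) + 88507 = (-7/4 - 1*(-12673)) + 88507 = (-7/4 + 12673) + 88507 = 50685/4 + 88507 = 404713/4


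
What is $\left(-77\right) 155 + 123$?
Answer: $-11812$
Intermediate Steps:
$\left(-77\right) 155 + 123 = -11935 + 123 = -11812$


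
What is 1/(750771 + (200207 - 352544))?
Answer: 1/598434 ≈ 1.6710e-6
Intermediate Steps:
1/(750771 + (200207 - 352544)) = 1/(750771 - 152337) = 1/598434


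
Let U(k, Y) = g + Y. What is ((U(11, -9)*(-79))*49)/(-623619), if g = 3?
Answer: -7742/207873 ≈ -0.037244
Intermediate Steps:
U(k, Y) = 3 + Y
((U(11, -9)*(-79))*49)/(-623619) = (((3 - 9)*(-79))*49)/(-623619) = (-6*(-79)*49)*(-1/623619) = (474*49)*(-1/623619) = 23226*(-1/623619) = -7742/207873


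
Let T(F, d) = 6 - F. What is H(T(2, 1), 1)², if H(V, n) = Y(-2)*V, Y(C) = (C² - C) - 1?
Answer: 400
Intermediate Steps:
Y(C) = -1 + C² - C
H(V, n) = 5*V (H(V, n) = (-1 + (-2)² - 1*(-2))*V = (-1 + 4 + 2)*V = 5*V)
H(T(2, 1), 1)² = (5*(6 - 1*2))² = (5*(6 - 2))² = (5*4)² = 20² = 400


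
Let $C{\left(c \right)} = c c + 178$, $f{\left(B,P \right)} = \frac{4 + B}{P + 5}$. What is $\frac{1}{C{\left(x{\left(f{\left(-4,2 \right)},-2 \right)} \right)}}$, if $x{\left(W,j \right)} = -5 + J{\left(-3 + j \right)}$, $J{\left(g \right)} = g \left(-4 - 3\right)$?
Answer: $\frac{1}{1078} \approx 0.00092764$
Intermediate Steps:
$f{\left(B,P \right)} = \frac{4 + B}{5 + P}$
$J{\left(g \right)} = - 7 g$ ($J{\left(g \right)} = g \left(-7\right) = - 7 g$)
$x{\left(W,j \right)} = 16 - 7 j$ ($x{\left(W,j \right)} = -5 - 7 \left(-3 + j\right) = -5 - \left(-21 + 7 j\right) = 16 - 7 j$)
$C{\left(c \right)} = 178 + c^{2}$ ($C{\left(c \right)} = c^{2} + 178 = 178 + c^{2}$)
$\frac{1}{C{\left(x{\left(f{\left(-4,2 \right)},-2 \right)} \right)}} = \frac{1}{178 + \left(16 - -14\right)^{2}} = \frac{1}{178 + \left(16 + 14\right)^{2}} = \frac{1}{178 + 30^{2}} = \frac{1}{178 + 900} = \frac{1}{1078}$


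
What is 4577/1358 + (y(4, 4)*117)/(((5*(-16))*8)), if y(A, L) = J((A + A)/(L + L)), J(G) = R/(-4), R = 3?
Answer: 6096889/1738240 ≈ 3.5075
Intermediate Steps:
J(G) = -¾ (J(G) = 3/(-4) = 3*(-¼) = -¾)
y(A, L) = -¾
4577/1358 + (y(4, 4)*117)/(((5*(-16))*8)) = 4577/1358 + (-¾*117)/(((5*(-16))*8)) = 4577*(1/1358) - 351/(4*((-80*8))) = 4577/1358 - 351/4/(-640) = 4577/1358 - 351/4*(-1/640) = 4577/1358 + 351/2560 = 6096889/1738240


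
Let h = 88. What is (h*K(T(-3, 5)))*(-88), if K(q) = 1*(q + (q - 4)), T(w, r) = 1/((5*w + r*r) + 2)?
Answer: 89056/3 ≈ 29685.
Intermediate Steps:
T(w, r) = 1/(2 + r² + 5*w) (T(w, r) = 1/((5*w + r²) + 2) = 1/((r² + 5*w) + 2) = 1/(2 + r² + 5*w))
K(q) = -4 + 2*q (K(q) = 1*(q + (-4 + q)) = 1*(-4 + 2*q) = -4 + 2*q)
(h*K(T(-3, 5)))*(-88) = (88*(-4 + 2/(2 + 5² + 5*(-3))))*(-88) = (88*(-4 + 2/(2 + 25 - 15)))*(-88) = (88*(-4 + 2/12))*(-88) = (88*(-4 + 2*(1/12)))*(-88) = (88*(-4 + ⅙))*(-88) = (88*(-23/6))*(-88) = -1012/3*(-88) = 89056/3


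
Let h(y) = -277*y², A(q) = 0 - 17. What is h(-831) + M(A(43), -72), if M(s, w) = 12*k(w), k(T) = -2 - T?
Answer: -191284557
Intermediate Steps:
A(q) = -17
M(s, w) = -24 - 12*w (M(s, w) = 12*(-2 - w) = -24 - 12*w)
h(-831) + M(A(43), -72) = -277*(-831)² + (-24 - 12*(-72)) = -277*690561 + (-24 + 864) = -191285397 + 840 = -191284557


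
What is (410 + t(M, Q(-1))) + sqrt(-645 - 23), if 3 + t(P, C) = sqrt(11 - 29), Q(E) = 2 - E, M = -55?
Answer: 407 + 2*I*sqrt(167) + 3*I*sqrt(2) ≈ 407.0 + 30.088*I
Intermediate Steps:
t(P, C) = -3 + 3*I*sqrt(2) (t(P, C) = -3 + sqrt(11 - 29) = -3 + sqrt(-18) = -3 + 3*I*sqrt(2))
(410 + t(M, Q(-1))) + sqrt(-645 - 23) = (410 + (-3 + 3*I*sqrt(2))) + sqrt(-645 - 23) = (407 + 3*I*sqrt(2)) + sqrt(-668) = (407 + 3*I*sqrt(2)) + 2*I*sqrt(167) = 407 + 2*I*sqrt(167) + 3*I*sqrt(2)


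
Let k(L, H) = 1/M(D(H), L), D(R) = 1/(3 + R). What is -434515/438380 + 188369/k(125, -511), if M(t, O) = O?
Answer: 2064429968597/87676 ≈ 2.3546e+7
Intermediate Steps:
k(L, H) = 1/L
-434515/438380 + 188369/k(125, -511) = -434515/438380 + 188369/(1/125) = -434515*1/438380 + 188369/(1/125) = -86903/87676 + 188369*125 = -86903/87676 + 23546125 = 2064429968597/87676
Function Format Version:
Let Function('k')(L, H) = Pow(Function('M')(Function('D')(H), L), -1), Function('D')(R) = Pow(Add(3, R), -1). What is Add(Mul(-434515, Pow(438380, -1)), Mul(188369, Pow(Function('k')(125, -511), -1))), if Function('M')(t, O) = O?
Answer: Rational(2064429968597, 87676) ≈ 2.3546e+7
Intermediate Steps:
Function('k')(L, H) = Pow(L, -1)
Add(Mul(-434515, Pow(438380, -1)), Mul(188369, Pow(Function('k')(125, -511), -1))) = Add(Mul(-434515, Pow(438380, -1)), Mul(188369, Pow(Pow(125, -1), -1))) = Add(Mul(-434515, Rational(1, 438380)), Mul(188369, Pow(Rational(1, 125), -1))) = Add(Rational(-86903, 87676), Mul(188369, 125)) = Add(Rational(-86903, 87676), 23546125) = Rational(2064429968597, 87676)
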